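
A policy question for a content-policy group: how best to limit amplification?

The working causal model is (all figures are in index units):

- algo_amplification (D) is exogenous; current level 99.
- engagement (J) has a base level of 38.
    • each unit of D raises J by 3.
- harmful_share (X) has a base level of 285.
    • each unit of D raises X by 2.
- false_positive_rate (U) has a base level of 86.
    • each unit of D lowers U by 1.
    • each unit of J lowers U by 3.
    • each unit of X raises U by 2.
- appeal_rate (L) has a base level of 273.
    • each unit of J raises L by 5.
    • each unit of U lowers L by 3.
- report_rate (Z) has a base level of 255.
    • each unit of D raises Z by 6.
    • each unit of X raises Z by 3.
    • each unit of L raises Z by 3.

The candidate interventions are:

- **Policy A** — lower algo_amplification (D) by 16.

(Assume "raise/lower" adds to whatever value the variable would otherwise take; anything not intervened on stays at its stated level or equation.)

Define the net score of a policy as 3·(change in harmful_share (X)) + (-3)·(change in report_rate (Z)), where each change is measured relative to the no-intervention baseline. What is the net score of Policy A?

Baseline:
  D = 99
  J = 38 + 3·99 = 335
  X = 285 + 2·99 = 483
  U = 86 − 99 − 3·335 + 2·483 = -52
  L = 273 + 5·335 − 3·(-52) = 2104
  Z = 255 + 6·99 + 3·483 + 3·2104 = 8610
Policy A (D − 16):
  D = 99 − 16 = 83
  J = 38 + 3·83 = 287
  X = 285 + 2·83 = 451
  U = 86 − 83 − 3·287 + 2·451 = 44
  L = 273 + 5·287 − 3·44 = 1576
  Z = 255 + 6·83 + 3·451 + 3·1576 = 6834
ΔX = 451 − 483 = -32; ΔZ = 6834 − 8610 = -1776
Score = 3·(-32) + (-3)·(-1776) = 5232

5232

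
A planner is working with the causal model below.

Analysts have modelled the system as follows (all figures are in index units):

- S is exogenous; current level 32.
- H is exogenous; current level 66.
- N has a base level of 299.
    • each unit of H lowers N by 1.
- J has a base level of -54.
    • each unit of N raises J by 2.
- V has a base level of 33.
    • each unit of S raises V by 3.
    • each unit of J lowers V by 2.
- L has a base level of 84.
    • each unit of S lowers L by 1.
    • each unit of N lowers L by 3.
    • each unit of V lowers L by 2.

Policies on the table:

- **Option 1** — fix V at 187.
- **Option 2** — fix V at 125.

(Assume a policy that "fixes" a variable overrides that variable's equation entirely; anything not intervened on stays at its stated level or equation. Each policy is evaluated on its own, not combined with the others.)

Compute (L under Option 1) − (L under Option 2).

Option 1 (V := 187):
  S = 32
  H = 66
  N = 299 − 66 = 233
  J = -54 + 2·233 = 412
  V = 187
  L = 84 − 32 − 3·233 − 2·187 = -1021
Option 2 (V := 125):
  S = 32
  H = 66
  N = 299 − 66 = 233
  J = -54 + 2·233 = 412
  V = 125
  L = 84 − 32 − 3·233 − 2·125 = -897
L: -1021 − (-897) = -124

-124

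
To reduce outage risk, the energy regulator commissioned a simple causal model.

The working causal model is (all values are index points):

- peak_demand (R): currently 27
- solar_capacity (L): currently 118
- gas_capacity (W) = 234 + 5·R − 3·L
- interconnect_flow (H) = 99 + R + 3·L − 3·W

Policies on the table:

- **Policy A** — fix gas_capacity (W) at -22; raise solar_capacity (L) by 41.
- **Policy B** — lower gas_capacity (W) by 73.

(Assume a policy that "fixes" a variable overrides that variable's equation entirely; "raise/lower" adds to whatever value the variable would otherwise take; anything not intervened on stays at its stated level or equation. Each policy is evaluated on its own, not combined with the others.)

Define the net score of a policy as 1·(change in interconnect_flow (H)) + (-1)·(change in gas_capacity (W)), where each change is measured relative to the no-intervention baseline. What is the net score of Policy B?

292

Baseline:
  R = 27
  L = 118
  W = 234 + 5·27 − 3·118 = 15
  H = 99 + 27 + 3·118 − 3·15 = 435
Policy B (W − 73):
  R = 27
  L = 118
  W = 234 + 5·27 − 3·118 (−73 from intervention) = -58
  H = 99 + 27 + 3·118 − 3·(-58) = 654
ΔH = 654 − 435 = 219; ΔW = -58 − 15 = -73
Score = 1·219 + (-1)·(-73) = 292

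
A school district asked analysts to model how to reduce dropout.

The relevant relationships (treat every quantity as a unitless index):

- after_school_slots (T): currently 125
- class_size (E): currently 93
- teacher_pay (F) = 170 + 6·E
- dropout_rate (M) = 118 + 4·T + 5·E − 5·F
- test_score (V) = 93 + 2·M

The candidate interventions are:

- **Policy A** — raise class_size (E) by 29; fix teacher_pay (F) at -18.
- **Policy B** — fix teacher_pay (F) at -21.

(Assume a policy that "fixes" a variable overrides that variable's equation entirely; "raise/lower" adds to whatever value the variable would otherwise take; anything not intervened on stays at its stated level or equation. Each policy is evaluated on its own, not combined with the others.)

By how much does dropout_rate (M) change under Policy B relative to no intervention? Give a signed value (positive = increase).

3745

Baseline:
  T = 125
  E = 93
  F = 170 + 6·93 = 728
  M = 118 + 4·125 + 5·93 − 5·728 = -2557
Policy B (F := -21):
  T = 125
  E = 93
  F = -21
  M = 118 + 4·125 + 5·93 − 5·(-21) = 1188
Change in M: 1188 − (-2557) = 3745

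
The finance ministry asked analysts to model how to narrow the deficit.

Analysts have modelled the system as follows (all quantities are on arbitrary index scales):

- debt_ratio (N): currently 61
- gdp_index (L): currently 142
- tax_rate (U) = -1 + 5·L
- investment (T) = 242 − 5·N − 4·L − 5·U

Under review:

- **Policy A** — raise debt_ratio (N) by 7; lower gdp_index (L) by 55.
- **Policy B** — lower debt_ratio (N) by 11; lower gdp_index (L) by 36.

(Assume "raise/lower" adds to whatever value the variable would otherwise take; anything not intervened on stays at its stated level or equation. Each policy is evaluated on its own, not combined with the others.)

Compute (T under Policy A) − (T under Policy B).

461

Policy A (N + 7, L − 55):
  N = 61 + 7 = 68
  L = 142 − 55 = 87
  U = -1 + 5·87 = 434
  T = 242 − 5·68 − 4·87 − 5·434 = -2616
Policy B (N − 11, L − 36):
  N = 61 − 11 = 50
  L = 142 − 36 = 106
  U = -1 + 5·106 = 529
  T = 242 − 5·50 − 4·106 − 5·529 = -3077
T: -2616 − (-3077) = 461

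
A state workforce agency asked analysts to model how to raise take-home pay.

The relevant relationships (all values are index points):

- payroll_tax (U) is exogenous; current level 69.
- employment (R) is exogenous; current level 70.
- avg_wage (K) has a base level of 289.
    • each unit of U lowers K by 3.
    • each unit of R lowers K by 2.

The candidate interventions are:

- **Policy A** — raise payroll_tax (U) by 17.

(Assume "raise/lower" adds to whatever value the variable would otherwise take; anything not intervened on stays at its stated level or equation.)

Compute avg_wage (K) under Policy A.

Policy A (U + 17):
  U = 69 + 17 = 86
  R = 70
  K = 289 − 3·86 − 2·70 = -109

-109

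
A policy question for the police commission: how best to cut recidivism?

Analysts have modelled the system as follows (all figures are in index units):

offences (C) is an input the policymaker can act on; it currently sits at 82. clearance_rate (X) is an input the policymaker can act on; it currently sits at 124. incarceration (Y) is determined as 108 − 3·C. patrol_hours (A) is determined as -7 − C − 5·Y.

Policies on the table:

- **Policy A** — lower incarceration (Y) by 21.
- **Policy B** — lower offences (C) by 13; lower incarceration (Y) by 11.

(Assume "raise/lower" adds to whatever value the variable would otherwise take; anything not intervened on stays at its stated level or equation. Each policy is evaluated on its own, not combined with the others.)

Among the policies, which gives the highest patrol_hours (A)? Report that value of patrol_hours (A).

Policy A (Y − 21):
  C = 82
  Y = 108 − 3·82 (−21 from intervention) = -159
  A = -7 − 82 − 5·(-159) = 706
Policy B (C − 13, Y − 11):
  C = 82 − 13 = 69
  Y = 108 − 3·69 (−11 from intervention) = -110
  A = -7 − 69 − 5·(-110) = 474
Comparing — Policy A: A=706, Policy B: A=474. Highest is 706 (Policy A).

706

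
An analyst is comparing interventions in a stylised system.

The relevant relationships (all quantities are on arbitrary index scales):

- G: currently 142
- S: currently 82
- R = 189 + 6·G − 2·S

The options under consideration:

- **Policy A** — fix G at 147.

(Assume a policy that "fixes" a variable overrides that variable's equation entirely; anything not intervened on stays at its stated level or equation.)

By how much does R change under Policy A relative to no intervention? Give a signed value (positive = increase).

30

Baseline:
  G = 142
  S = 82
  R = 189 + 6·142 − 2·82 = 877
Policy A (G := 147):
  G = 147
  S = 82
  R = 189 + 6·147 − 2·82 = 907
Change in R: 907 − 877 = 30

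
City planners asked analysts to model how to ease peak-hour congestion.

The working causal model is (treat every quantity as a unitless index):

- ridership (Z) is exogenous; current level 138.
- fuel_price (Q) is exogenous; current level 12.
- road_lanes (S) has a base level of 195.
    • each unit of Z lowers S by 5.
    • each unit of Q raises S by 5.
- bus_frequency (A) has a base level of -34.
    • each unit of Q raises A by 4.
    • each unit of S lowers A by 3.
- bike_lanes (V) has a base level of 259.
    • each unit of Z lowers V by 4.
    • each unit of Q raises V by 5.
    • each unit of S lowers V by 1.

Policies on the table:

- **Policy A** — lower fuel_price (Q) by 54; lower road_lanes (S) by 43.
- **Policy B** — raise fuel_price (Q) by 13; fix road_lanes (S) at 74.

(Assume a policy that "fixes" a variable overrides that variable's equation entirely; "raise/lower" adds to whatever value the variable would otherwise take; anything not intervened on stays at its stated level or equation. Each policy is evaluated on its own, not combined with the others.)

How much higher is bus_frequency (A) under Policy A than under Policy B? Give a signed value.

2198

Policy A (Q − 54, S − 43):
  Z = 138
  Q = 12 − 54 = -42
  S = 195 − 5·138 + 5·(-42) (−43 from intervention) = -748
  A = -34 + 4·(-42) − 3·(-748) = 2042
Policy B (Q + 13, S := 74):
  Z = 138
  Q = 12 + 13 = 25
  S = 74
  A = -34 + 4·25 − 3·74 = -156
A: 2042 − (-156) = 2198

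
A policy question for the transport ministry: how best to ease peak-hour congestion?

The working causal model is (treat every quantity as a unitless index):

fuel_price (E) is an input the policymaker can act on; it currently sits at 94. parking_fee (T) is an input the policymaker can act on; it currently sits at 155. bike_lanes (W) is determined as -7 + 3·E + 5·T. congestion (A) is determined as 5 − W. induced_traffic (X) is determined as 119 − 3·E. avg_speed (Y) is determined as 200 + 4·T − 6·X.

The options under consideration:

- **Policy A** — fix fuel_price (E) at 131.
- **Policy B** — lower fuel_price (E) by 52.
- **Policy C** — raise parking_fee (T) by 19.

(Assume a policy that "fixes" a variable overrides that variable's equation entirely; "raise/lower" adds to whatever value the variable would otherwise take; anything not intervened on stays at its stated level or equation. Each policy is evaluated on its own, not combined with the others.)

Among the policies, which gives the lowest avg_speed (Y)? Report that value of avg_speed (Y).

Policy A (E := 131):
  E = 131
  T = 155
  X = 119 − 3·131 = -274
  Y = 200 + 4·155 − 6·(-274) = 2464
Policy B (E − 52):
  E = 94 − 52 = 42
  T = 155
  X = 119 − 3·42 = -7
  Y = 200 + 4·155 − 6·(-7) = 862
Policy C (T + 19):
  E = 94
  T = 155 + 19 = 174
  X = 119 − 3·94 = -163
  Y = 200 + 4·174 − 6·(-163) = 1874
Comparing — Policy A: Y=2464, Policy B: Y=862, Policy C: Y=1874. Lowest is 862 (Policy B).

862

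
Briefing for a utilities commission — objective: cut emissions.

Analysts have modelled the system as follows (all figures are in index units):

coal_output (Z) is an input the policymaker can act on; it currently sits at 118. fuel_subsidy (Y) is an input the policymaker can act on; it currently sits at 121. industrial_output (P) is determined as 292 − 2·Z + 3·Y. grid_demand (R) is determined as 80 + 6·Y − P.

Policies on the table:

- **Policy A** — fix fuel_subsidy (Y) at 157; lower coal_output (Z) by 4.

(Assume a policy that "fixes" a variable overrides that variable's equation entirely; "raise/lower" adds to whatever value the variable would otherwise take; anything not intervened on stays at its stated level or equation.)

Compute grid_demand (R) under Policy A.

487

Policy A (Y := 157, Z − 4):
  Z = 118 − 4 = 114
  Y = 157
  P = 292 − 2·114 + 3·157 = 535
  R = 80 + 6·157 − 535 = 487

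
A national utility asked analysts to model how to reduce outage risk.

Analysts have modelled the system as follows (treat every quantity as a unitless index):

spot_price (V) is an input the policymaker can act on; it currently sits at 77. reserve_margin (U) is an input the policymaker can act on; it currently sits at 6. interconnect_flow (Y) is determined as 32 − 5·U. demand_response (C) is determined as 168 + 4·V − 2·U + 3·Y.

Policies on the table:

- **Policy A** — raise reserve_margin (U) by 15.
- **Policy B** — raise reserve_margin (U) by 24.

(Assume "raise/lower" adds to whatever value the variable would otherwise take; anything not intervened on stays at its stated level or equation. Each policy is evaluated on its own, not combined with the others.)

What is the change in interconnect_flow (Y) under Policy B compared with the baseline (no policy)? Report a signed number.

-120

Baseline:
  U = 6
  Y = 32 − 5·6 = 2
Policy B (U + 24):
  U = 6 + 24 = 30
  Y = 32 − 5·30 = -118
Change in Y: -118 − 2 = -120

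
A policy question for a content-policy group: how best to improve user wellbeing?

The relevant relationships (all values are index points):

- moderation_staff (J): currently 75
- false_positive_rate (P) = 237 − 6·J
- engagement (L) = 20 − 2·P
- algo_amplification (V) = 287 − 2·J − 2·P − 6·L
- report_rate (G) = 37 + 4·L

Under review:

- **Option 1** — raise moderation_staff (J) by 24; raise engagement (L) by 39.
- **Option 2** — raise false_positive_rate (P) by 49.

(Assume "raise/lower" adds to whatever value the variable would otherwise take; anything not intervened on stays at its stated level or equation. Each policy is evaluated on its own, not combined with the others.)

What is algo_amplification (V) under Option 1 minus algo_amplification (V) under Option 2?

Option 1 (J + 24, L + 39):
  J = 75 + 24 = 99
  P = 237 − 6·99 = -357
  L = 20 − 2·(-357) (+39 from intervention) = 773
  V = 287 − 2·99 − 2·(-357) − 6·773 = -3835
Option 2 (P + 49):
  J = 75
  P = 237 − 6·75 (+49 from intervention) = -164
  L = 20 − 2·(-164) = 348
  V = 287 − 2·75 − 2·(-164) − 6·348 = -1623
V: -3835 − (-1623) = -2212

-2212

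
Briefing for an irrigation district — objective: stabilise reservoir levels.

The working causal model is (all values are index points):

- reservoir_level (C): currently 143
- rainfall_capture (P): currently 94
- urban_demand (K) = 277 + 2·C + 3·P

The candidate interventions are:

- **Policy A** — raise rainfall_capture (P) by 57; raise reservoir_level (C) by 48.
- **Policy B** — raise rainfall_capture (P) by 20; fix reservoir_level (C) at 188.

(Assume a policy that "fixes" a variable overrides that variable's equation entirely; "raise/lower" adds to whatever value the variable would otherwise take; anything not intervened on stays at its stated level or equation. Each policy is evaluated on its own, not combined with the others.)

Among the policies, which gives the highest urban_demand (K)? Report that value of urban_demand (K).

Policy A (P + 57, C + 48):
  C = 143 + 48 = 191
  P = 94 + 57 = 151
  K = 277 + 2·191 + 3·151 = 1112
Policy B (P + 20, C := 188):
  C = 188
  P = 94 + 20 = 114
  K = 277 + 2·188 + 3·114 = 995
Comparing — Policy A: K=1112, Policy B: K=995. Highest is 1112 (Policy A).

1112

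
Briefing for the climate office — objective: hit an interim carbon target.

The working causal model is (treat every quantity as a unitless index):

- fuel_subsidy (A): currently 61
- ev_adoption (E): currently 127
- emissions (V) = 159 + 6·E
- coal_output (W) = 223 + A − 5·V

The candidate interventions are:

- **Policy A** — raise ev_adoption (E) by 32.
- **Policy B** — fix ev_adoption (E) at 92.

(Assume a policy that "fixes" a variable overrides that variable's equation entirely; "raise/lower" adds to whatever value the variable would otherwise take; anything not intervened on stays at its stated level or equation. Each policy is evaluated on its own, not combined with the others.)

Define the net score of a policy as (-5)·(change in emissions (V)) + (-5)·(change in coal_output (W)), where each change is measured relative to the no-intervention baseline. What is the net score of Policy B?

Baseline:
  A = 61
  E = 127
  V = 159 + 6·127 = 921
  W = 223 + 61 − 5·921 = -4321
Policy B (E := 92):
  A = 61
  E = 92
  V = 159 + 6·92 = 711
  W = 223 + 61 − 5·711 = -3271
ΔV = 711 − 921 = -210; ΔW = -3271 − (-4321) = 1050
Score = (-5)·(-210) + (-5)·1050 = -4200

-4200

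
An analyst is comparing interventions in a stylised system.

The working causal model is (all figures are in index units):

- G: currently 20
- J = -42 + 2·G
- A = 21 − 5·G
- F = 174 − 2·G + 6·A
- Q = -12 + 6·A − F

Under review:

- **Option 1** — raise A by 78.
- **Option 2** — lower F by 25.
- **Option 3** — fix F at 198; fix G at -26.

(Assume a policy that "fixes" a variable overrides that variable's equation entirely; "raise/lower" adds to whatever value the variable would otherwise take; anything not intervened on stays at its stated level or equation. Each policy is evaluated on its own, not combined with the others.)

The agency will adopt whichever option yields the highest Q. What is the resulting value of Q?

696

Option 1 (A + 78):
  G = 20
  A = 21 − 5·20 (+78 from intervention) = -1
  F = 174 − 2·20 + 6·(-1) = 128
  Q = -12 + 6·(-1) − 128 = -146
Option 2 (F − 25):
  G = 20
  A = 21 − 5·20 = -79
  F = 174 − 2·20 + 6·(-79) (−25 from intervention) = -365
  Q = -12 + 6·(-79) − (-365) = -121
Option 3 (F := 198, G := -26):
  G = -26
  A = 21 − 5·(-26) = 151
  F = 198
  Q = -12 + 6·151 − 198 = 696
Comparing — Option 1: Q=-146, Option 2: Q=-121, Option 3: Q=696. Highest is 696 (Option 3).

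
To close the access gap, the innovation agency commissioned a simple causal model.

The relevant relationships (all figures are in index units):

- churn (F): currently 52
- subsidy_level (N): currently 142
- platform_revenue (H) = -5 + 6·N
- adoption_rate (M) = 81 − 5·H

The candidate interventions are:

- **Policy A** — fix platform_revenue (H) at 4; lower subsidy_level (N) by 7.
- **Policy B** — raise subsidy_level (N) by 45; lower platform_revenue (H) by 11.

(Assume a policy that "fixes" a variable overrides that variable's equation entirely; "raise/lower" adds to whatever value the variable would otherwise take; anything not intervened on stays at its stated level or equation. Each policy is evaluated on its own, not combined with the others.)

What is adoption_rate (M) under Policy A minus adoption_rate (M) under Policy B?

Policy A (H := 4, N − 7):
  N = 142 − 7 = 135
  H = 4
  M = 81 − 5·4 = 61
Policy B (N + 45, H − 11):
  N = 142 + 45 = 187
  H = -5 + 6·187 (−11 from intervention) = 1106
  M = 81 − 5·1106 = -5449
M: 61 − (-5449) = 5510

5510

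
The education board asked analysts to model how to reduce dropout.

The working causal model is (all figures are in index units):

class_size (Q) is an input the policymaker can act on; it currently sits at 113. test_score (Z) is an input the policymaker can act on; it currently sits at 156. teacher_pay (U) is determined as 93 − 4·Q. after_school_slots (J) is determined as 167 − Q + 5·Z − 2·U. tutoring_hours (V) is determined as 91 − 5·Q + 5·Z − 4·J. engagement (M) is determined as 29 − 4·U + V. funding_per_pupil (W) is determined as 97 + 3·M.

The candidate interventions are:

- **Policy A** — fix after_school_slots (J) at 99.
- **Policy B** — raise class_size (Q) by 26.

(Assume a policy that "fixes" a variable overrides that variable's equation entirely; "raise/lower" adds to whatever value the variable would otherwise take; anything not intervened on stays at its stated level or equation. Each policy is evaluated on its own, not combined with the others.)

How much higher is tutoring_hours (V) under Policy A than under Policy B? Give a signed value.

Policy A (J := 99):
  Q = 113
  Z = 156
  U = 93 − 4·113 = -359
  J = 99
  V = 91 − 5·113 + 5·156 − 4·99 = -90
Policy B (Q + 26):
  Q = 113 + 26 = 139
  Z = 156
  U = 93 − 4·139 = -463
  J = 167 − 139 + 5·156 − 2·(-463) = 1734
  V = 91 − 5·139 + 5·156 − 4·1734 = -6760
V: -90 − (-6760) = 6670

6670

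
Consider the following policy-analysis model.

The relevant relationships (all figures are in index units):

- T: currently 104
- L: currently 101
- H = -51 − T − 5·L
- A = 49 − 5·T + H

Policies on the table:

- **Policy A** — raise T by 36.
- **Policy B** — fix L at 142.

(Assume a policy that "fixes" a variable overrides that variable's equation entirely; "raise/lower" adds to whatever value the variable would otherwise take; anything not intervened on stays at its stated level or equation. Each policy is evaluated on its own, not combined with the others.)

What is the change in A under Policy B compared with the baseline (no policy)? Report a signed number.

Baseline:
  T = 104
  L = 101
  H = -51 − 104 − 5·101 = -660
  A = 49 − 5·104 + (-660) = -1131
Policy B (L := 142):
  T = 104
  L = 142
  H = -51 − 104 − 5·142 = -865
  A = 49 − 5·104 + (-865) = -1336
Change in A: -1336 − (-1131) = -205

-205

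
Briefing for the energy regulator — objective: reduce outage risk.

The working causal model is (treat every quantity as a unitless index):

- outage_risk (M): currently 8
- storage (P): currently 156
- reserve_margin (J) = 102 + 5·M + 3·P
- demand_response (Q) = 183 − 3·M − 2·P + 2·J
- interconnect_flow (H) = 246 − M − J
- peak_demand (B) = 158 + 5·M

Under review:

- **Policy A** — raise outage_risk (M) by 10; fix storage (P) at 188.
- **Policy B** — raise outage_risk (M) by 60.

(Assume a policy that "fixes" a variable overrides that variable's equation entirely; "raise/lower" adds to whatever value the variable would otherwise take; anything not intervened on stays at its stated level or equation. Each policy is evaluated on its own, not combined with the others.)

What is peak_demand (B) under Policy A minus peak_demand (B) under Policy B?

Policy A (M + 10, P := 188):
  M = 8 + 10 = 18
  B = 158 + 5·18 = 248
Policy B (M + 60):
  M = 8 + 60 = 68
  B = 158 + 5·68 = 498
B: 248 − 498 = -250

-250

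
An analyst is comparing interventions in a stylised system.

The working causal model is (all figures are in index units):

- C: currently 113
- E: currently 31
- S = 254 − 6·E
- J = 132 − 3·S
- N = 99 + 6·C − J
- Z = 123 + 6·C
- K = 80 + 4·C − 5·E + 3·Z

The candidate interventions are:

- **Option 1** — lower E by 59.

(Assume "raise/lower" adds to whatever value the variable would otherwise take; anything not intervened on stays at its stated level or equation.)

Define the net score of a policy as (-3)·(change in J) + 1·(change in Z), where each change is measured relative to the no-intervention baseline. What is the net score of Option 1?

3186

Baseline:
  C = 113
  E = 31
  S = 254 − 6·31 = 68
  J = 132 − 3·68 = -72
  Z = 123 + 6·113 = 801
Option 1 (E − 59):
  C = 113
  E = 31 − 59 = -28
  S = 254 − 6·(-28) = 422
  J = 132 − 3·422 = -1134
  Z = 123 + 6·113 = 801
ΔJ = -1134 − (-72) = -1062; ΔZ = 801 − 801 = 0
Score = (-3)·(-1062) + 1·0 = 3186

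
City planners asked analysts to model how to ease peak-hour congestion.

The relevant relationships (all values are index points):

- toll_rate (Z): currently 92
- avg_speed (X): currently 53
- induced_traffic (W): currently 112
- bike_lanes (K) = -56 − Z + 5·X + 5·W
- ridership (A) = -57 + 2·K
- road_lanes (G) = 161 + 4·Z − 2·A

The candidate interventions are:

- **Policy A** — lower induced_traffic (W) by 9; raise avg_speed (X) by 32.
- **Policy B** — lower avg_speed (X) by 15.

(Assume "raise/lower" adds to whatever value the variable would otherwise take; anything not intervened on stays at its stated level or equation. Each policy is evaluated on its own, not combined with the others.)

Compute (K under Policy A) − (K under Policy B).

190

Policy A (W − 9, X + 32):
  Z = 92
  X = 53 + 32 = 85
  W = 112 − 9 = 103
  K = -56 − 92 + 5·85 + 5·103 = 792
Policy B (X − 15):
  Z = 92
  X = 53 − 15 = 38
  W = 112
  K = -56 − 92 + 5·38 + 5·112 = 602
K: 792 − 602 = 190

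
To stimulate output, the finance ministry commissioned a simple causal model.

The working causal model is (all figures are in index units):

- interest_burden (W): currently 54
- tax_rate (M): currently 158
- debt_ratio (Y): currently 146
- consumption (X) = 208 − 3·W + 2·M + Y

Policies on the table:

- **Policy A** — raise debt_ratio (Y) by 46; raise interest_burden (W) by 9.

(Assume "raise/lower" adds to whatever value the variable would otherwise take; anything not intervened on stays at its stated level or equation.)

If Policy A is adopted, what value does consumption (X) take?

527

Policy A (Y + 46, W + 9):
  W = 54 + 9 = 63
  M = 158
  Y = 146 + 46 = 192
  X = 208 − 3·63 + 2·158 + 192 = 527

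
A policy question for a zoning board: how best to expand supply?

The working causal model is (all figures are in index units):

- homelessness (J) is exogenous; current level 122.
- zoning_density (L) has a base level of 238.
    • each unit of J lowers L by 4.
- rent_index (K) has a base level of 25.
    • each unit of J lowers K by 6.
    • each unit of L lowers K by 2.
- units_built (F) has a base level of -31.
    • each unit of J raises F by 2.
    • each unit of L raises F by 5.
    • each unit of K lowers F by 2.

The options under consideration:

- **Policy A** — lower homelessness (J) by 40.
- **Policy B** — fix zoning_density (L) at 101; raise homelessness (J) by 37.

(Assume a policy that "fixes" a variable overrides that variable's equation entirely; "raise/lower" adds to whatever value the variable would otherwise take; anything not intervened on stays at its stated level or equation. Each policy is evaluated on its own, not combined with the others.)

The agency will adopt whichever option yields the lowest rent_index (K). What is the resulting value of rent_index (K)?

-1131

Policy A (J − 40):
  J = 122 − 40 = 82
  L = 238 − 4·82 = -90
  K = 25 − 6·82 − 2·(-90) = -287
Policy B (L := 101, J + 37):
  J = 122 + 37 = 159
  L = 101
  K = 25 − 6·159 − 2·101 = -1131
Comparing — Policy A: K=-287, Policy B: K=-1131. Lowest is -1131 (Policy B).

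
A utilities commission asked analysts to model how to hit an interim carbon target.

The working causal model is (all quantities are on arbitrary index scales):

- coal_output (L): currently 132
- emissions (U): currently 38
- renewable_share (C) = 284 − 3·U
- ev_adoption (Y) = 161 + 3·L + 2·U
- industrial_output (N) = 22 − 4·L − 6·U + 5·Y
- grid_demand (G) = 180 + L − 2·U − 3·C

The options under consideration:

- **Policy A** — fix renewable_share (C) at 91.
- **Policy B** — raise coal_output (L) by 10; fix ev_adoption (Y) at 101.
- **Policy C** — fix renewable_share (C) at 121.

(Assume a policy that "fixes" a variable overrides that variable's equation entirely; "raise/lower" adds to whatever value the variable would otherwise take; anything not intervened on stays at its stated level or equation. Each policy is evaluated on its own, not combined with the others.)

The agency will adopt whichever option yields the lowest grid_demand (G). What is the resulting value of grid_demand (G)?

Policy A (C := 91):
  L = 132
  U = 38
  C = 91
  G = 180 + 132 − 2·38 − 3·91 = -37
Policy B (L + 10, Y := 101):
  L = 132 + 10 = 142
  U = 38
  C = 284 − 3·38 = 170
  G = 180 + 142 − 2·38 − 3·170 = -264
Policy C (C := 121):
  L = 132
  U = 38
  C = 121
  G = 180 + 132 − 2·38 − 3·121 = -127
Comparing — Policy A: G=-37, Policy B: G=-264, Policy C: G=-127. Lowest is -264 (Policy B).

-264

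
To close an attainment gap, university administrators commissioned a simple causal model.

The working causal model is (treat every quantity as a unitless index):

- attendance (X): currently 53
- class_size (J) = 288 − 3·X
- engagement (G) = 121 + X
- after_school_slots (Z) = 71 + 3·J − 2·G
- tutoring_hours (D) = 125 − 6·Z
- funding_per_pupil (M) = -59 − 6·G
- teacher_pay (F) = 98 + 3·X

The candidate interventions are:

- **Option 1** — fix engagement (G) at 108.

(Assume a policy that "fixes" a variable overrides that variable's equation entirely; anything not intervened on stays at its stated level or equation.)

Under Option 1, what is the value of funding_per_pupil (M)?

Option 1 (G := 108):
  X = 53
  G = 108
  M = -59 − 6·108 = -707

-707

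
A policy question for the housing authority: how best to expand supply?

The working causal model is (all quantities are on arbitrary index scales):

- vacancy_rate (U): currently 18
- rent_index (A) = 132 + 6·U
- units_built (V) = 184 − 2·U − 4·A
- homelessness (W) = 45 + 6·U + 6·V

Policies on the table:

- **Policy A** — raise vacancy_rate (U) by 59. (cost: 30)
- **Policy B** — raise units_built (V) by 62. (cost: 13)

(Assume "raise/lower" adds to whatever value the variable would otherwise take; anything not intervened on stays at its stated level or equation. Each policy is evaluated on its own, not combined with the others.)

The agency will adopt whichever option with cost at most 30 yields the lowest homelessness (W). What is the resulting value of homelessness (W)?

Policy A (U + 59):
  U = 18 + 59 = 77
  A = 132 + 6·77 = 594
  V = 184 − 2·77 − 4·594 = -2346
  W = 45 + 6·77 + 6·(-2346) = -13569
Policy B (V + 62):
  U = 18
  A = 132 + 6·18 = 240
  V = 184 − 2·18 − 4·240 (+62 from intervention) = -750
  W = 45 + 6·18 + 6·(-750) = -4347
Comparing — Policy A: W=-13569, Policy B: W=-4347. Lowest is -13569 (Policy A).

-13569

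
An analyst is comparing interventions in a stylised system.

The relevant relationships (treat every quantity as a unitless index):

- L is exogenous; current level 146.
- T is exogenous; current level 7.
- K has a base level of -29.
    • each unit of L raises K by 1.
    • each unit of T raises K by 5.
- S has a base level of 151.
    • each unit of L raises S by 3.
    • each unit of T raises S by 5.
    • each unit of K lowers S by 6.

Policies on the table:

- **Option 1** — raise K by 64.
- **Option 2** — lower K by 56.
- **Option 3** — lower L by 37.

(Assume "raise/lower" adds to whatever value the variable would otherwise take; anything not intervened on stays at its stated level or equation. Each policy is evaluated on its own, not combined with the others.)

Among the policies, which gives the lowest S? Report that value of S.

-672

Option 1 (K + 64):
  L = 146
  T = 7
  K = -29 + 146 + 5·7 (+64 from intervention) = 216
  S = 151 + 3·146 + 5·7 − 6·216 = -672
Option 2 (K − 56):
  L = 146
  T = 7
  K = -29 + 146 + 5·7 (−56 from intervention) = 96
  S = 151 + 3·146 + 5·7 − 6·96 = 48
Option 3 (L − 37):
  L = 146 − 37 = 109
  T = 7
  K = -29 + 109 + 5·7 = 115
  S = 151 + 3·109 + 5·7 − 6·115 = -177
Comparing — Option 1: S=-672, Option 2: S=48, Option 3: S=-177. Lowest is -672 (Option 1).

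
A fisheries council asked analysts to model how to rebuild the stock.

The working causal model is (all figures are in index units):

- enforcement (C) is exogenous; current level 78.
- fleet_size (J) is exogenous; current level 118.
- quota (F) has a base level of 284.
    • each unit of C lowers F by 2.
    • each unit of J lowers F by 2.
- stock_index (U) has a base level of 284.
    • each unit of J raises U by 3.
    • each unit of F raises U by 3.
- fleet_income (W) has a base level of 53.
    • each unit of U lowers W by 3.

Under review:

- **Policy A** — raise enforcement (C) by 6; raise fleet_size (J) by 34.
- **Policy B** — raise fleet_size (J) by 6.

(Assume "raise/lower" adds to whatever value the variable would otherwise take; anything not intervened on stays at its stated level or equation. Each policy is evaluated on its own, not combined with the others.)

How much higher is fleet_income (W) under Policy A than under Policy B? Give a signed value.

Policy A (C + 6, J + 34):
  C = 78 + 6 = 84
  J = 118 + 34 = 152
  F = 284 − 2·84 − 2·152 = -188
  U = 284 + 3·152 + 3·(-188) = 176
  W = 53 − 3·176 = -475
Policy B (J + 6):
  C = 78
  J = 118 + 6 = 124
  F = 284 − 2·78 − 2·124 = -120
  U = 284 + 3·124 + 3·(-120) = 296
  W = 53 − 3·296 = -835
W: -475 − (-835) = 360

360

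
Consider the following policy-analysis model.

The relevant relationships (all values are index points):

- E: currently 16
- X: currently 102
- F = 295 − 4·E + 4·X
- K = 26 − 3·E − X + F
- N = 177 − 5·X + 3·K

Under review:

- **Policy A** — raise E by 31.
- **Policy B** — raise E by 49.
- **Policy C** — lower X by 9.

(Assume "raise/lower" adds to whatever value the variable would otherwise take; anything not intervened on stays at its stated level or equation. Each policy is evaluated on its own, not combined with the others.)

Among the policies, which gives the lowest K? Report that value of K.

Policy A (E + 31):
  E = 16 + 31 = 47
  X = 102
  F = 295 − 4·47 + 4·102 = 515
  K = 26 − 3·47 − 102 + 515 = 298
Policy B (E + 49):
  E = 16 + 49 = 65
  X = 102
  F = 295 − 4·65 + 4·102 = 443
  K = 26 − 3·65 − 102 + 443 = 172
Policy C (X − 9):
  E = 16
  X = 102 − 9 = 93
  F = 295 − 4·16 + 4·93 = 603
  K = 26 − 3·16 − 93 + 603 = 488
Comparing — Policy A: K=298, Policy B: K=172, Policy C: K=488. Lowest is 172 (Policy B).

172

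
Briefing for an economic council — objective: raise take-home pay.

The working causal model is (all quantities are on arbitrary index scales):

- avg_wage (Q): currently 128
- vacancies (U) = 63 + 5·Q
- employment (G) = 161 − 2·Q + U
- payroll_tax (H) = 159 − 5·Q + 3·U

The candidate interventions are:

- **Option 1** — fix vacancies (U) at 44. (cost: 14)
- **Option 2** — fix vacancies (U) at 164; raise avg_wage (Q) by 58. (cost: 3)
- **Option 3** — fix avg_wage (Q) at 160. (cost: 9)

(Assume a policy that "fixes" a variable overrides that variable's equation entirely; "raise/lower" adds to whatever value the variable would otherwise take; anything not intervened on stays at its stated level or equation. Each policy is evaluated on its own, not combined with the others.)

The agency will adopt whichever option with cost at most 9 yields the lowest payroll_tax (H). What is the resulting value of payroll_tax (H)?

Option 2 (U := 164, Q + 58):
  Q = 128 + 58 = 186
  U = 164
  H = 159 − 5·186 + 3·164 = -279
Option 3 (Q := 160):
  Q = 160
  U = 63 + 5·160 = 863
  H = 159 − 5·160 + 3·863 = 1948
Comparing — Option 2: H=-279, Option 3: H=1948. Lowest is -279 (Option 2).

-279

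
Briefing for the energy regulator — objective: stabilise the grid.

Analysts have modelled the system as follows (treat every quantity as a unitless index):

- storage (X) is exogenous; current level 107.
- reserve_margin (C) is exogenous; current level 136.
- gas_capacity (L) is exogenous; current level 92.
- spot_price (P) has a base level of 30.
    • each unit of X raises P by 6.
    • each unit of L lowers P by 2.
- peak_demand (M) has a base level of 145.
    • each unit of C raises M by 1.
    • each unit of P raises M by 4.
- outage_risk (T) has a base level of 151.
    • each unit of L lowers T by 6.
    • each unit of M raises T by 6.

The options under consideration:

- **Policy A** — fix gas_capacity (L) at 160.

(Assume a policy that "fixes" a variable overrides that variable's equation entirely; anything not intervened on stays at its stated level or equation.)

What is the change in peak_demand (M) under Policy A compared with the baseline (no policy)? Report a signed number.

Baseline:
  X = 107
  C = 136
  L = 92
  P = 30 + 6·107 − 2·92 = 488
  M = 145 + 136 + 4·488 = 2233
Policy A (L := 160):
  X = 107
  C = 136
  L = 160
  P = 30 + 6·107 − 2·160 = 352
  M = 145 + 136 + 4·352 = 1689
Change in M: 1689 − 2233 = -544

-544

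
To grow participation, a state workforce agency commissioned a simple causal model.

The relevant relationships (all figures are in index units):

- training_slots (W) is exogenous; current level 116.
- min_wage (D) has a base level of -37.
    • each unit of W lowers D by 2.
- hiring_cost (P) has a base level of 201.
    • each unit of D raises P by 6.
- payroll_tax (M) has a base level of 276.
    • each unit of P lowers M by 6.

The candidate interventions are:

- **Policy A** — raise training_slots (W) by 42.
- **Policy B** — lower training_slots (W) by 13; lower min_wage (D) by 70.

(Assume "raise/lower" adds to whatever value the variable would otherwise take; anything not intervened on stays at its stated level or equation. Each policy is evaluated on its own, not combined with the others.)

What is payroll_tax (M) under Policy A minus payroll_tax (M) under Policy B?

1440

Policy A (W + 42):
  W = 116 + 42 = 158
  D = -37 − 2·158 = -353
  P = 201 + 6·(-353) = -1917
  M = 276 − 6·(-1917) = 11778
Policy B (W − 13, D − 70):
  W = 116 − 13 = 103
  D = -37 − 2·103 (−70 from intervention) = -313
  P = 201 + 6·(-313) = -1677
  M = 276 − 6·(-1677) = 10338
M: 11778 − 10338 = 1440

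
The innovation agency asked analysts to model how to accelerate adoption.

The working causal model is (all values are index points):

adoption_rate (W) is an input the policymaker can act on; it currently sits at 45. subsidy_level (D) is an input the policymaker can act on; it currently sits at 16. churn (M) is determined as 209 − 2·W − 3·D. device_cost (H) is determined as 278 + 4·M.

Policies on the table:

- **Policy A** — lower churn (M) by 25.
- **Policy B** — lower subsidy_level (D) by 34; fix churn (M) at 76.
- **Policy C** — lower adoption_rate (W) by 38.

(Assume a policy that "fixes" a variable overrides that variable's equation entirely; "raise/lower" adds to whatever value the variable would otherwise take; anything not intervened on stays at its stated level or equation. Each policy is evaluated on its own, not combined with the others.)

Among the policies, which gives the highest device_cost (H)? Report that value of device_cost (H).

Policy A (M − 25):
  W = 45
  D = 16
  M = 209 − 2·45 − 3·16 (−25 from intervention) = 46
  H = 278 + 4·46 = 462
Policy B (D − 34, M := 76):
  W = 45
  D = 16 − 34 = -18
  M = 76
  H = 278 + 4·76 = 582
Policy C (W − 38):
  W = 45 − 38 = 7
  D = 16
  M = 209 − 2·7 − 3·16 = 147
  H = 278 + 4·147 = 866
Comparing — Policy A: H=462, Policy B: H=582, Policy C: H=866. Highest is 866 (Policy C).

866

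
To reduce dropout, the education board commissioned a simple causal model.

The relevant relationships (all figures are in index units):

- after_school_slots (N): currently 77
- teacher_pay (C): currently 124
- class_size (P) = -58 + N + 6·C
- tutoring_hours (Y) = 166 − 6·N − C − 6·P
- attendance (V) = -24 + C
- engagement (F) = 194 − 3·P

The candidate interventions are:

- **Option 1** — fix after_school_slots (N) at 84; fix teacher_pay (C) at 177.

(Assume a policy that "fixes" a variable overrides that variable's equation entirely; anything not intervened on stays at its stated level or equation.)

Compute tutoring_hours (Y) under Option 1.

Option 1 (N := 84, C := 177):
  N = 84
  C = 177
  P = -58 + 84 + 6·177 = 1088
  Y = 166 − 6·84 − 177 − 6·1088 = -7043

-7043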